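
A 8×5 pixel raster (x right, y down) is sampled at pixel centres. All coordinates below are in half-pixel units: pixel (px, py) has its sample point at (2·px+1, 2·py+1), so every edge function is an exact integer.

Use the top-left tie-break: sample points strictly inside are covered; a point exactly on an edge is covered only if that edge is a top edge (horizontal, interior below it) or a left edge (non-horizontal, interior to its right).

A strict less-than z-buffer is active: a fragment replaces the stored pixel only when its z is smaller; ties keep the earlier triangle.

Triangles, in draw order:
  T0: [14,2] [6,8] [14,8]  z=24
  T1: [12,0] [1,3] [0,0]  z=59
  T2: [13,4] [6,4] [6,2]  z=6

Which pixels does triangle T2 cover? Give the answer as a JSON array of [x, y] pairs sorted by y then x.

T0:
  2·area = 48  (B↔C swapped to make it positive)
  edge (14, 2)→(14, 8): d=(0,6) right/bottom  bias=-1
  edge (14, 8)→(6, 8): d=(-8,0) right/bottom  bias=-1
  edge (6, 8)→(14, 2): d=(8,-6) top-left  bias=+0
    (6,1)@(13, 3): e=[6,40,2] → X
    (7,1)@(15, 3): e=[-6,40,14] → .
    (5,2)@(11, 5): e=[18,24,6] → X
    (7,2)@(15, 5): e=[-6,24,30] → .
    (4,3)@(9, 7): e=[30,8,10] → X
    (7,3)@(15, 7): e=[-6,8,46] → .
    (4,4)@(9, 9): e=[30,-8,26] → .
    (5,4)@(11, 9): e=[18,-8,38] → .
    (6,4)@(13, 9): e=[6,-8,50] → .
  covered (6 px):
    . . . . . . . .
    . . . . . . X .
    . . . . . X X .
    . . . . X X X .
    . . . . . . . .
T1:
  2·area = 36
  edge (12, 0)→(1, 3): d=(-11,3) right/bottom  bias=-1
  edge (1, 3)→(0, 0): d=(-1,-3) top-left  bias=+0
  edge (0, 0)→(12, 0): d=(12,0) top-left  bias=+0
    (0,0)@(1, 1): e=[22,2,12] → X
    (1,0)@(3, 1): e=[16,8,12] → X
    (2,0)@(5, 1): e=[10,14,12] → X
    (3,0)@(7, 1): e=[4,20,12] → X
    (4,0)@(9, 1): e=[-2,26,12] → .
    (0,1)@(1, 3): e=[0,0,36] → .  [on edge]
    (1,1)@(3, 3): e=[-6,6,36] → .
    (2,1)@(5, 3): e=[-12,12,36] → .
    (3,1)@(7, 3): e=[-18,18,36] → .
    (1,4)@(3, 9): e=[-72,0,108] → .  [on edge]
  covered (4 px):
    X X X X . . . .
    . . . . . . . .
    . . . . . . . .
    . . . . . . . .
    . . . . . . . .
T2:
  2·area = 14
  edge (13, 4)→(6, 4): d=(-7,0) right/bottom  bias=-1
  edge (6, 4)→(6, 2): d=(0,-2) top-left  bias=+0
  edge (6, 2)→(13, 4): d=(7,2) right/bottom  bias=-1
    (3,1)@(7, 3): e=[7,2,5] → X
    (4,1)@(9, 3): e=[7,6,1] → X
    (5,1)@(11, 3): e=[7,10,-3] → .
    (3,2)@(7, 5): e=[-7,2,19] → .
    (4,2)@(9, 5): e=[-7,6,15] → .
  covered (2 px):
    . . . . . . . .
    . . . X X . . .
    . . . . . . . .
    . . . . . . . .
    . . . . . . . .

Answer: [[3,1],[4,1]]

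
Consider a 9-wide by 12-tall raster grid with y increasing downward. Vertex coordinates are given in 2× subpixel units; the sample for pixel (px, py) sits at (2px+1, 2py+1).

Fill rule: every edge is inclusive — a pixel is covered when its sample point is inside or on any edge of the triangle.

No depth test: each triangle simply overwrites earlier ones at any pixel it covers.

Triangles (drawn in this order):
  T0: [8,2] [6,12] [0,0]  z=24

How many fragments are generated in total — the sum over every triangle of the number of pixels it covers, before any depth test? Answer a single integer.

T0:
  2·area = 84
  edge (8, 2)→(6, 12): d=(-2,10) inclusive
  edge (6, 12)→(0, 0): d=(-6,-12) inclusive
  edge (0, 0)→(8, 2): d=(8,2) inclusive
    (0,0)@(1, 1): e=[72,6,6] → #
    (1,0)@(3, 1): e=[52,30,2] → #
    (2,0)@(5, 1): e=[32,54,-2] → ·
    (0,1)@(1, 3): e=[68,-6,22] → ·
    (1,1)@(3, 3): e=[48,18,18] → #
    (2,1)@(5, 3): e=[28,42,14] → #
    (3,1)@(7, 3): e=[8,66,10] → #
    (4,1)@(9, 3): e=[-12,90,6] → ·
    (1,2)@(3, 5): e=[44,6,34] → #
    (4,2)@(9, 5): e=[-16,78,22] → ·
    (1,3)@(3, 7): e=[40,-6,50] → ·
    (2,3)@(5, 7): e=[20,18,46] → #
    (3,3)@(7, 7): e=[0,42,42] → #  [on edge]
    (2,8)@(5, 17): e=[0,-42,126] → ·  [on edge]
  covered (11 px):
    # # · · · · · · ·
    · # # # · · · · ·
    · # # # · · · · ·
    · · # # · · · · ·
    · · # · · · · · ·
    · · · · · · · · ·
    · · · · · · · · ·
    · · · · · · · · ·
    · · · · · · · · ·
    · · · · · · · · ·
    · · · · · · · · ·
    · · · · · · · · ·

Answer: 11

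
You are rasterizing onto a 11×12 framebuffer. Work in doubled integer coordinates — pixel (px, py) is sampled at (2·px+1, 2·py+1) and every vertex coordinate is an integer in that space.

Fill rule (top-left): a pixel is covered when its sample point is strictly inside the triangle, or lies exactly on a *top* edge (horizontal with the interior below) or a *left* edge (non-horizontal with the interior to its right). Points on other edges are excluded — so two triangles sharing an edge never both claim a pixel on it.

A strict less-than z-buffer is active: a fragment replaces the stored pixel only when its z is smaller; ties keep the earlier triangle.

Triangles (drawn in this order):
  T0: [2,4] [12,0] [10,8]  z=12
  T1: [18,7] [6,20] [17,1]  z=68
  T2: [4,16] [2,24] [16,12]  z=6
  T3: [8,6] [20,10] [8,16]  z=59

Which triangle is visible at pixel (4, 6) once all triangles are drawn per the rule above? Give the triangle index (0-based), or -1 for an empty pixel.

T0:
  2·area = 72
  edge (2, 4)→(12, 0): d=(10,-4) top-left  bias=+0
  edge (12, 0)→(10, 8): d=(-2,8) right/bottom  bias=-1
  edge (10, 8)→(2, 4): d=(-8,-4) top-left  bias=+0
    (5,0)@(11, 1): e=[6,6,60] → X
    (6,0)@(13, 1): e=[14,-10,68] → .
    (2,1)@(5, 3): e=[2,50,20] → X
    (3,1)@(7, 3): e=[10,34,28] → X
    (4,1)@(9, 3): e=[18,18,36] → X
    (6,1)@(13, 3): e=[34,-14,52] → .
    (2,2)@(5, 5): e=[22,46,4] → X
    (5,2)@(11, 5): e=[46,-2,28] → .
    (2,3)@(5, 7): e=[42,42,-12] → .
    (3,3)@(7, 7): e=[50,26,-4] → .
    (4,3)@(9, 7): e=[58,10,4] → X
    (5,3)@(11, 7): e=[66,-6,12] → .
  covered (9 px):
    . . . . . X . . . . .
    . . X X X X . . . . .
    . . X X X . . . . . .
    . . . . X . . . . . .
    . . . . . . . . . . .
    . . . . . . . . . . .
    . . . . . . . . . . .
    . . . . . . . . . . .
    . . . . . . . . . . .
    . . . . . . . . . . .
    . . . . . . . . . . .
    . . . . . . . . . . .
T1:
  2·area = 85
  edge (18, 7)→(6, 20): d=(-12,13) right/bottom  bias=-1
  edge (6, 20)→(17, 1): d=(11,-19) top-left  bias=+0
  edge (17, 1)→(18, 7): d=(1,6) right/bottom  bias=-1
    (8,0)@(17, 1): e=[85,0,0] → .  [on edge]
    (8,1)@(17, 3): e=[61,22,2] → X
    (9,1)@(19, 3): e=[35,60,-10] → .
    (7,2)@(15, 5): e=[63,6,16] → X
    (9,2)@(19, 5): e=[11,82,-8] → .
    (7,3)@(15, 7): e=[39,28,18] → X
    (9,3)@(19, 7): e=[-13,104,-6] → .
    (6,4)@(13, 9): e=[41,12,32] → X
    (8,4)@(17, 9): e=[-11,88,8] → .
    (6,5)@(13, 11): e=[17,34,34] → X
    (7,5)@(15, 11): e=[-9,72,22] → .
    (5,6)@(11, 13): e=[19,18,48] → X
    (9,6)@(19, 13): e=[-85,170,0] → .  [on edge]
  covered (10 px):
    . . . . . . . . . . .
    . . . . . . . . X . .
    . . . . . . . X X . .
    . . . . . . . X X . .
    . . . . . . X X . . .
    . . . . . . X . . . .
    . . . . . X . . . . .
    . . . . X . . . . . .
    . . . . . . . . . . .
    . . . . . . . . . . .
    . . . . . . . . . . .
    . . . . . . . . . . .
T2:
  2·area = 88  (B↔C swapped to make it positive)
  edge (4, 16)→(16, 12): d=(12,-4) top-left  bias=+0
  edge (16, 12)→(2, 24): d=(-14,12) right/bottom  bias=-1
  edge (2, 24)→(4, 16): d=(2,-8) top-left  bias=+0
    (9,5)@(19, 11): e=[0,-22,110] → .  [on edge]
    (6,6)@(13, 13): e=[0,22,66] → X  [on edge]
    (7,6)@(15, 13): e=[8,-2,82] → .
    (3,7)@(7, 15): e=[0,66,22] → X  [on edge]
    (4,7)@(9, 15): e=[8,42,38] → X
    (5,7)@(11, 15): e=[16,18,54] → X
    (6,7)@(13, 15): e=[24,-6,70] → .
    (0,8)@(1, 17): e=[0,110,-22] → .  [on edge]
    (2,8)@(5, 17): e=[16,62,10] → X
    (5,8)@(11, 17): e=[40,-10,58] → .
    (2,9)@(5, 19): e=[40,34,14] → X
    (4,9)@(9, 19): e=[56,-14,46] → .
  covered (12 px):
    . . . . . . . . . . .
    . . . . . . . . . . .
    . . . . . . . . . . .
    . . . . . . . . . . .
    . . . . . . . . . . .
    . . . . . . . . . . .
    . . . . . . X . . . .
    . . . X X X . . . . .
    . . X X X . . . . . .
    . . X X . . . . . . .
    . X X . . . . . . . .
    . X . . . . . . . . .
T3:
  2·area = 120
  edge (8, 6)→(20, 10): d=(12,4) right/bottom  bias=-1
  edge (20, 10)→(8, 16): d=(-12,6) right/bottom  bias=-1
  edge (8, 16)→(8, 6): d=(0,-10) top-left  bias=+0
    (2,2)@(5, 5): e=[0,150,-30] → .  [on edge]
    (4,3)@(9, 7): e=[8,102,10] → X
    (5,3)@(11, 7): e=[0,90,30] → .  [on edge]
    (4,4)@(9, 9): e=[32,78,10] → X
    (5,4)@(11, 9): e=[24,66,30] → X
    (6,4)@(13, 9): e=[16,54,50] → X
    (7,4)@(15, 9): e=[8,42,70] → X
    (8,4)@(17, 9): e=[0,30,90] → .  [on edge]
    (4,5)@(9, 11): e=[56,54,10] → X
    (8,5)@(17, 11): e=[24,6,90] → X
    (9,5)@(19, 11): e=[16,-6,110] → .
    (4,6)@(9, 13): e=[80,30,10] → X
  covered (14 px):
    . . . . . . . . . . .
    . . . . . . . . . . .
    . . . . . . . . . . .
    . . . . X . . . . . .
    . . . . X X X X . . .
    . . . . X X X X X . .
    . . . . X X X . . . .
    . . . . X . . . . . .
    . . . . . . . . . . .
    . . . . . . . . . . .
    . . . . . . . . . . .
    . . . . . . . . . . .

Z-buffer (winner per pixel, '.' = empty):
  . . . . . 0 . . . . .
  . . 0 0 0 0 . . 1 . .
  . . 0 0 0 . . 1 1 . .
  . . . . 0 . . 1 1 . .
  . . . . 3 3 3 3 . . .
  . . . . 3 3 3 3 3 . .
  . . . . 3 3 2 . . . .
  . . . 2 2 2 . . . . .
  . . 2 2 2 . . . . . .
  . . 2 2 . . . . . . .
  . 2 2 . . . . . . . .
  . 2 . . . . . . . . .

Final: 3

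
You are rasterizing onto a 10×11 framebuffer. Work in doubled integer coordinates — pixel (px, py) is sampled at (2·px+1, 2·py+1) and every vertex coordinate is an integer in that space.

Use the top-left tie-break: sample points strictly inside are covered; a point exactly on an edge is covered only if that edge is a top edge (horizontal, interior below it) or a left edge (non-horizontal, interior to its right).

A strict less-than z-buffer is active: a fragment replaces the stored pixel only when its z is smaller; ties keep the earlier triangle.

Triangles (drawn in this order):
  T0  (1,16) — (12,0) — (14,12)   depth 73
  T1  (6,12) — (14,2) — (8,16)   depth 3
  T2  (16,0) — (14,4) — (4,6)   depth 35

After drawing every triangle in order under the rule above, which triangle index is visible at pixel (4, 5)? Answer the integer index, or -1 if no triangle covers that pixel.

T0:
  2·area = 164
  edge (1, 16)→(12, 0): d=(11,-16) top-left  bias=+0
  edge (12, 0)→(14, 12): d=(2,12) right/bottom  bias=-1
  edge (14, 12)→(1, 16): d=(-13,4) right/bottom  bias=-1
    (5,1)@(11, 3): e=[17,18,129] → #
    (6,1)@(13, 3): e=[49,-6,121] → ·
    (4,2)@(9, 5): e=[7,46,111] → #
    (6,2)@(13, 5): e=[71,-2,95] → ·
    (4,3)@(9, 7): e=[29,50,85] → #
    (6,3)@(13, 7): e=[93,2,69] → #
    (7,3)@(15, 7): e=[125,-22,61] → ·
    (3,4)@(7, 9): e=[19,78,67] → #
    (7,4)@(15, 9): e=[147,-18,35] → ·
    (2,5)@(5, 11): e=[9,106,49] → #
    (7,5)@(15, 11): e=[169,-14,9] → ·
    (2,6)@(5, 13): e=[31,110,23] → #
  covered (19 px):
    · · · · · · · · · ·
    · · · · · # · · · ·
    · · · · # # · · · ·
    · · · · # # # · · ·
    · · · # # # # · · ·
    · · # # # # # · · ·
    · · # # # · · · · ·
    · # · · · · · · · ·
    · · · · · · · · · ·
    · · · · · · · · · ·
    · · · · · · · · · ·
T1:
  2·area = 52
  edge (6, 12)→(14, 2): d=(8,-10) top-left  bias=+0
  edge (14, 2)→(8, 16): d=(-6,14) right/bottom  bias=-1
  edge (8, 16)→(6, 12): d=(-2,-4) top-left  bias=+0
    (5,3)@(11, 7): e=[10,12,30] → #
    (6,3)@(13, 7): e=[30,-16,38] → ·
    (4,4)@(9, 9): e=[6,28,18] → #
    (5,4)@(11, 9): e=[26,0,26] → ·  [on edge]
    (3,5)@(7, 11): e=[2,44,6] → #
    (5,5)@(11, 11): e=[42,-12,22] → ·
    (3,6)@(7, 13): e=[18,32,2] → #
    (5,6)@(11, 13): e=[58,-24,18] → ·
    (3,7)@(7, 15): e=[34,20,-2] → ·
    (4,7)@(9, 15): e=[54,-8,6] → ·
  covered (6 px):
    · · · · · · · · · ·
    · · · · · · · · · ·
    · · · · · · · · · ·
    · · · · · # · · · ·
    · · · · # · · · · ·
    · · · # # · · · · ·
    · · · # # · · · · ·
    · · · · · · · · · ·
    · · · · · · · · · ·
    · · · · · · · · · ·
    · · · · · · · · · ·
T2:
  2·area = 36
  edge (16, 0)→(14, 4): d=(-2,4) right/bottom  bias=-1
  edge (14, 4)→(4, 6): d=(-10,2) right/bottom  bias=-1
  edge (4, 6)→(16, 0): d=(12,-6) top-left  bias=+0
    (7,0)@(15, 1): e=[2,28,6] → #
    (8,0)@(17, 1): e=[-6,24,18] → ·
    (5,1)@(11, 3): e=[14,16,6] → #
    (6,1)@(13, 3): e=[6,12,18] → #
    (7,1)@(15, 3): e=[-2,8,30] → ·
    (9,1)@(19, 3): e=[-18,0,54] → ·  [on edge]
    (3,2)@(7, 5): e=[26,4,6] → #
    (4,2)@(9, 5): e=[18,0,18] → ·  [on edge]
    (5,2)@(11, 5): e=[10,-4,30] → ·
    (6,2)@(13, 5): e=[2,-8,42] → ·
    (3,3)@(7, 7): e=[22,-16,30] → ·
  covered (4 px):
    · · · · · · · # · ·
    · · · · · # # · · ·
    · · · # · · · · · ·
    · · · · · · · · · ·
    · · · · · · · · · ·
    · · · · · · · · · ·
    · · · · · · · · · ·
    · · · · · · · · · ·
    · · · · · · · · · ·
    · · · · · · · · · ·
    · · · · · · · · · ·

Z-buffer (winner per pixel, '.' = empty):
  . . . . . . . 2 . .
  . . . . . 2 2 . . .
  . . . 2 0 0 . . . .
  . . . . 0 1 0 . . .
  . . . 0 1 0 0 . . .
  . . 0 1 1 0 0 . . .
  . . 0 1 1 . . . . .
  . 0 . . . . . . . .
  . . . . . . . . . .
  . . . . . . . . . .
  . . . . . . . . . .

Answer: 1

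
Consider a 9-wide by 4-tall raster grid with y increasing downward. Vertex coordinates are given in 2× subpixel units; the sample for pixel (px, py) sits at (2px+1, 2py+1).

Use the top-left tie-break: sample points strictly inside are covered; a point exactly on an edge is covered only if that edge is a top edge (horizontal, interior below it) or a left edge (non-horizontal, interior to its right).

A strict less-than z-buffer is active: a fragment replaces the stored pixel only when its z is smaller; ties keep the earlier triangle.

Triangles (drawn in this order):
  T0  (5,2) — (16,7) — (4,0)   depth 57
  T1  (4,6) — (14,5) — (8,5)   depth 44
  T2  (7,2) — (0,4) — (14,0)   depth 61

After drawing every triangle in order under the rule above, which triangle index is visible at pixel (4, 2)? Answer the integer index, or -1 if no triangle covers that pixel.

T0:
  2·area = 17  (B↔C swapped to make it positive)
  edge (5, 2)→(4, 0): d=(-1,-2) top-left  bias=+0
  edge (4, 0)→(16, 7): d=(12,7) right/bottom  bias=-1
  edge (16, 7)→(5, 2): d=(-11,-5) top-left  bias=+0
    (2,0)@(5, 1): e=[1,5,11] → #
    (3,0)@(7, 1): e=[5,-9,21] → ·
    (2,1)@(5, 3): e=[-1,29,-11] → ·
    (4,1)@(9, 3): e=[7,1,9] → #
    (5,1)@(11, 3): e=[11,-13,19] → ·
    (4,2)@(9, 5): e=[5,25,-13] → ·
  covered (2 px):
    · · # · · · · · ·
    · · · · # · · · ·
    · · · · · · · · ·
    · · · · · · · · ·
T1:
  2·area = 6  (B↔C swapped to make it positive)
  edge (4, 6)→(8, 5): d=(4,-1) top-left  bias=+0
  edge (8, 5)→(14, 5): d=(6,0) top-left  bias=+0
  edge (14, 5)→(4, 6): d=(-10,1) right/bottom  bias=-1
    (0,2)@(1, 5): e=[-7,0,13] → ·  [on edge]
    (1,2)@(3, 5): e=[-5,0,11] → ·  [on edge]
    (2,2)@(5, 5): e=[-3,0,9] → ·  [on edge]
    (3,2)@(7, 5): e=[-1,0,7] → ·  [on edge]
    (4,2)@(9, 5): e=[1,0,5] → #  [on edge]
    (5,2)@(11, 5): e=[3,0,3] → #  [on edge]
    (6,2)@(13, 5): e=[5,0,1] → #  [on edge]
    (7,2)@(15, 5): e=[7,0,-1] → ·  [on edge]
    (8,2)@(17, 5): e=[9,0,-3] → ·  [on edge]
    (4,3)@(9, 7): e=[9,12,-15] → ·
    (5,3)@(11, 7): e=[11,12,-17] → ·
    (6,3)@(13, 7): e=[13,12,-19] → ·
  covered (3 px):
    · · · · · · · · ·
    · · · · · · · · ·
    · · · · # # # · ·
    · · · · · · · · ·
T2:
  degenerate (2·area = 0) — covers nothing

Z-buffer (winner per pixel, '.' = empty):
  . . 0 . . . . . .
  . . . . 0 . . . .
  . . . . 1 1 1 . .
  . . . . . . . . .

Result: 1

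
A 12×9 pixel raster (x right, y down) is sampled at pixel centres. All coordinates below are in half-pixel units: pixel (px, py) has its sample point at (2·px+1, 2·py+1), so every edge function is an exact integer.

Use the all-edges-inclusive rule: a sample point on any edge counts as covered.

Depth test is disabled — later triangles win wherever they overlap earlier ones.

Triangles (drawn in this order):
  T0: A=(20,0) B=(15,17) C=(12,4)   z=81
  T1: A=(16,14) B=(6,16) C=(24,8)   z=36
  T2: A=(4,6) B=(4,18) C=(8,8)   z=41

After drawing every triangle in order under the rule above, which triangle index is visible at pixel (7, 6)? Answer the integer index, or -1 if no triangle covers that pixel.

T0:
  2·area = 116
  edge (20, 0)→(15, 17): d=(-5,17) inclusive
  edge (15, 17)→(12, 4): d=(-3,-13) inclusive
  edge (12, 4)→(20, 0): d=(8,-4) inclusive
    (9,0)@(19, 1): e=[12,100,4] → #
    (10,0)@(21, 1): e=[-22,126,12] → ·
    (7,1)@(15, 3): e=[70,42,4] → #
    (8,1)@(17, 3): e=[36,68,12] → #
    (10,1)@(21, 3): e=[-32,120,28] → ·
    (6,2)@(13, 5): e=[94,10,12] → #
    (9,2)@(19, 5): e=[-8,88,36] → ·
    (6,3)@(13, 7): e=[84,4,28] → #
    (9,3)@(19, 7): e=[-18,82,52] → ·
    (6,4)@(13, 9): e=[74,-2,44] → ·
    (7,4)@(15, 9): e=[40,24,52] → #
    (9,4)@(19, 9): e=[-28,76,68] → ·
    (7,8)@(15, 17): e=[0,0,116] → #  [on edge]
  covered (16 px):
    · · · · · · · · · # · ·
    · · · · · · · # # # · ·
    · · · · · · # # # · · ·
    · · · · · · # # # · · ·
    · · · · · · · # # · · ·
    · · · · · · · # · · · ·
    · · · · · · · # · · · ·
    · · · · · · · # · · · ·
    · · · · · · · # · · · ·
T1:
  2·area = 44
  edge (16, 14)→(6, 16): d=(-10,2) inclusive
  edge (6, 16)→(24, 8): d=(18,-8) inclusive
  edge (24, 8)→(16, 14): d=(-8,6) inclusive
    (9,5)@(19, 11): e=[24,14,6] → #
    (10,5)@(21, 11): e=[20,30,-6] → ·
    (6,6)@(13, 13): e=[16,2,26] → #
    (7,6)@(15, 13): e=[12,18,14] → #
    (8,6)@(17, 13): e=[8,34,2] → #
    (9,6)@(19, 13): e=[4,50,-10] → ·
    (10,6)@(21, 13): e=[0,66,-22] → ·  [on edge]
    (4,7)@(9, 15): e=[4,6,34] → #
    (5,7)@(11, 15): e=[0,22,22] → #  [on edge]
    (6,7)@(13, 15): e=[-4,38,10] → ·
    (7,7)@(15, 15): e=[-8,54,-2] → ·
    (8,7)@(17, 15): e=[-12,70,-14] → ·
    (0,8)@(1, 17): e=[0,-22,66] → ·  [on edge]
  covered (6 px):
    · · · · · · · · · · · ·
    · · · · · · · · · · · ·
    · · · · · · · · · · · ·
    · · · · · · · · · · · ·
    · · · · · · · · · · · ·
    · · · · · · · · · # · ·
    · · · · · · # # # · · ·
    · · · · # # · · · · · ·
    · · · · · · · · · · · ·
T2:
  2·area = 48  (B↔C swapped to make it positive)
  edge (4, 6)→(8, 8): d=(4,2) inclusive
  edge (8, 8)→(4, 18): d=(-4,10) inclusive
  edge (4, 18)→(4, 6): d=(0,-12) inclusive
    (2,3)@(5, 7): e=[2,34,12] → #
    (3,3)@(7, 7): e=[-2,14,36] → ·
    (2,4)@(5, 9): e=[10,26,12] → #
    (3,4)@(7, 9): e=[6,6,36] → #
    (4,4)@(9, 9): e=[2,-14,60] → ·
    (2,5)@(5, 11): e=[18,18,12] → #
    (3,5)@(7, 11): e=[14,-2,36] → ·
    (2,6)@(5, 13): e=[26,10,12] → #
    (3,6)@(7, 13): e=[22,-10,36] → ·
    (2,7)@(5, 15): e=[34,2,12] → #
    (3,7)@(7, 15): e=[30,-18,36] → ·
    (2,8)@(5, 17): e=[42,-6,12] → ·
  covered (6 px):
    · · · · · · · · · · · ·
    · · · · · · · · · · · ·
    · · · · · · · · · · · ·
    · · # · · · · · · · · ·
    · · # # · · · · · · · ·
    · · # · · · · · · · · ·
    · · # · · · · · · · · ·
    · · # · · · · · · · · ·
    · · · · · · · · · · · ·

Z-buffer (winner per pixel, '.' = empty):
  . . . . . . . . . 0 . .
  . . . . . . . 0 0 0 . .
  . . . . . . 0 0 0 . . .
  . . 2 . . . 0 0 0 . . .
  . . 2 2 . . . 0 0 . . .
  . . 2 . . . . 0 . 1 . .
  . . 2 . . . 1 1 1 . . .
  . . 2 . 1 1 . 0 . . . .
  . . . . . . . 0 . . . .

Final: 1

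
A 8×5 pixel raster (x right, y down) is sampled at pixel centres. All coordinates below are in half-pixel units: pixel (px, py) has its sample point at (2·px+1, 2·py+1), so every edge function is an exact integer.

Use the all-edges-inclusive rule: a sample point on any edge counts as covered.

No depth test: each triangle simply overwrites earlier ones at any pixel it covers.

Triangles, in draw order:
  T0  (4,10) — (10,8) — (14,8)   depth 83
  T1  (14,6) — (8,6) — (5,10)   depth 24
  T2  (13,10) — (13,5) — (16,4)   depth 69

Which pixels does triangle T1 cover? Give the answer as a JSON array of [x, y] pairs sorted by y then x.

T0:
  2·area = 8
  edge (4, 10)→(10, 8): d=(6,-2) inclusive
  edge (10, 8)→(14, 8): d=(4,0) inclusive
  edge (14, 8)→(4, 10): d=(-10,2) inclusive
    (6,3)@(13, 7): e=[0,-4,12] → .  [on edge]
    (3,4)@(7, 9): e=[0,4,4] → X  [on edge]
    (4,4)@(9, 9): e=[4,4,0] → X  [on edge]
    (5,4)@(11, 9): e=[8,4,-4] → .
  covered (2 px):
    . . . . . . . .
    . . . . . . . .
    . . . . . . . .
    . . . . . . . .
    . . . X X . . .
T1:
  2·area = 24  (B↔C swapped to make it positive)
  edge (14, 6)→(5, 10): d=(-9,4) inclusive
  edge (5, 10)→(8, 6): d=(3,-4) inclusive
  edge (8, 6)→(14, 6): d=(6,0) inclusive
    (4,3)@(9, 7): e=[11,7,6] → X
    (5,3)@(11, 7): e=[3,15,6] → X
    (6,3)@(13, 7): e=[-5,23,6] → .
    (3,4)@(7, 9): e=[1,5,18] → X
    (4,4)@(9, 9): e=[-7,13,18] → .
    (5,4)@(11, 9): e=[-15,21,18] → .
  covered (3 px):
    . . . . . . . .
    . . . . . . . .
    . . . . . . . .
    . . . . X X . .
    . . . X . . . .
T2:
  2·area = 15
  edge (13, 10)→(13, 5): d=(0,-5) inclusive
  edge (13, 5)→(16, 4): d=(3,-1) inclusive
  edge (16, 4)→(13, 10): d=(-3,6) inclusive
    (6,0)@(13, 1): e=[0,-12,27] → .  [on edge]
    (6,1)@(13, 3): e=[0,-6,21] → .  [on edge]
    (6,2)@(13, 5): e=[0,0,15] → X  [on edge]
    (7,2)@(15, 5): e=[10,2,3] → X
    (3,3)@(7, 7): e=[-30,0,45] → .  [on edge]
    (6,3)@(13, 7): e=[0,6,9] → X  [on edge]
    (7,3)@(15, 7): e=[10,8,-3] → .
    (0,4)@(1, 9): e=[-60,0,75] → .  [on edge]
    (6,4)@(13, 9): e=[0,12,3] → X  [on edge]
    (7,4)@(15, 9): e=[10,14,-9] → .
  covered (4 px):
    . . . . . . . .
    . . . . . . . .
    . . . . . . X X
    . . . . . . X .
    . . . . . . X .

Final: [[4,3],[5,3],[3,4]]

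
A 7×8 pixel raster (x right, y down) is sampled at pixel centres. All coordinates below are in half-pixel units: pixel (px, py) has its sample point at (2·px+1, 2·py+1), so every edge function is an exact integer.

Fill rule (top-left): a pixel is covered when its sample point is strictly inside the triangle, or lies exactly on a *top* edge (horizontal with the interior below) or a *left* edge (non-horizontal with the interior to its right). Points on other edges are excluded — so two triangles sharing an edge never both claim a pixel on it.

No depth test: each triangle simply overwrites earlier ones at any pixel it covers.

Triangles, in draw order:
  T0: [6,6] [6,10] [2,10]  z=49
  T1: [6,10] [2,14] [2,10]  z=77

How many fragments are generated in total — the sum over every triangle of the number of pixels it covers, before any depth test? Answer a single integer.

T0:
  2·area = 16
  edge (6, 6)→(6, 10): d=(0,4) right/bottom  bias=-1
  edge (6, 10)→(2, 10): d=(-4,0) right/bottom  bias=-1
  edge (2, 10)→(6, 6): d=(4,-4) top-left  bias=+0
    (5,0)@(11, 1): e=[-20,36,0] → ·  [on edge]
    (4,1)@(9, 3): e=[-12,28,0] → ·  [on edge]
    (3,2)@(7, 5): e=[-4,20,0] → ·  [on edge]
    (2,3)@(5, 7): e=[4,12,0] → #  [on edge]
    (3,3)@(7, 7): e=[-4,12,8] → ·
    (1,4)@(3, 9): e=[12,4,0] → #  [on edge]
    (3,4)@(7, 9): e=[-4,4,16] → ·
    (0,5)@(1, 11): e=[20,-4,0] → ·  [on edge]
    (1,5)@(3, 11): e=[12,-4,8] → ·
    (2,5)@(5, 11): e=[4,-4,16] → ·
  covered (3 px):
    · · · · · · ·
    · · · · · · ·
    · · · · · · ·
    · · # · · · ·
    · # # · · · ·
    · · · · · · ·
    · · · · · · ·
    · · · · · · ·
T1:
  2·area = 16
  edge (6, 10)→(2, 14): d=(-4,4) right/bottom  bias=-1
  edge (2, 14)→(2, 10): d=(0,-4) top-left  bias=+0
  edge (2, 10)→(6, 10): d=(4,0) top-left  bias=+0
    (6,1)@(13, 3): e=[0,44,-28] → ·  [on edge]
    (5,2)@(11, 5): e=[0,36,-20] → ·  [on edge]
    (4,3)@(9, 7): e=[0,28,-12] → ·  [on edge]
    (3,4)@(7, 9): e=[0,20,-4] → ·  [on edge]
    (1,5)@(3, 11): e=[8,4,4] → #
    (2,5)@(5, 11): e=[0,12,4] → ·  [on edge]
    (1,6)@(3, 13): e=[0,4,12] → ·  [on edge]
    (0,7)@(1, 15): e=[0,-4,20] → ·  [on edge]
  covered (1 px):
    · · · · · · ·
    · · · · · · ·
    · · · · · · ·
    · · · · · · ·
    · · · · · · ·
    · # · · · · ·
    · · · · · · ·
    · · · · · · ·

Answer: 4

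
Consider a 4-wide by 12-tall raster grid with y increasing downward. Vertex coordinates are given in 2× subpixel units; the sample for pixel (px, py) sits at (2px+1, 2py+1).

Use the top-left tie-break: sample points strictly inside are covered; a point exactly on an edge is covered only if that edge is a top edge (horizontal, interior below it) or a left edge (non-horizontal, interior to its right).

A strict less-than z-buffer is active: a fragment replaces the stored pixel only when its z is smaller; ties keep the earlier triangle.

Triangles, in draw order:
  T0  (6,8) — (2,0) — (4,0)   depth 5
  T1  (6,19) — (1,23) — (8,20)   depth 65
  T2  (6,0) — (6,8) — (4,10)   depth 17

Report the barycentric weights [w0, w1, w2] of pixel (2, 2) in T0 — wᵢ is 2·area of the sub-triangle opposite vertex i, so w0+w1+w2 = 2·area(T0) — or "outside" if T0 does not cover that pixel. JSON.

T0:
  2·area = 16
  edge (6, 8)→(2, 0): d=(-4,-8) top-left  bias=+0
  edge (2, 0)→(4, 0): d=(2,0) top-left  bias=+0
  edge (4, 0)→(6, 8): d=(2,8) right/bottom  bias=-1
    (1,0)@(3, 1): e=[4,2,10] → #
    (2,0)@(5, 1): e=[20,2,-6] → ·
    (1,1)@(3, 3): e=[-4,6,14] → ·
    (2,2)@(5, 5): e=[4,10,2] → #
    (3,2)@(7, 5): e=[20,10,-14] → ·
    (2,3)@(5, 7): e=[-4,14,6] → ·
  covered (2 px):
    · # · ·
    · · · ·
    · · # ·
    · · · ·
    · · · ·
    · · · ·
    · · · ·
    · · · ·
    · · · ·
    · · · ·
    · · · ·
    · · · ·
T1:
  2·area = 13  (B↔C swapped to make it positive)
  edge (6, 19)→(8, 20): d=(2,1) right/bottom  bias=-1
  edge (8, 20)→(1, 23): d=(-7,3) right/bottom  bias=-1
  edge (1, 23)→(6, 19): d=(5,-4) top-left  bias=+0
    (2,10)@(5, 21): e=[5,2,6] → #
    (3,10)@(7, 21): e=[3,-4,14] → ·
    (0,11)@(1, 23): e=[13,0,0] → ·  [on edge]
    (2,11)@(5, 23): e=[9,-12,16] → ·
  covered (1 px):
    · · · ·
    · · · ·
    · · · ·
    · · · ·
    · · · ·
    · · · ·
    · · · ·
    · · · ·
    · · · ·
    · · · ·
    · · # ·
    · · · ·
T2:
  2·area = 16
  edge (6, 0)→(6, 8): d=(0,8) right/bottom  bias=-1
  edge (6, 8)→(4, 10): d=(-2,2) right/bottom  bias=-1
  edge (4, 10)→(6, 0): d=(2,-10) top-left  bias=+0
    (2,2)@(5, 5): e=[8,8,0] → #  [on edge]
    (3,2)@(7, 5): e=[-8,4,20] → ·
    (2,3)@(5, 7): e=[8,4,4] → #
    (3,3)@(7, 7): e=[-8,0,24] → ·  [on edge]
    (2,4)@(5, 9): e=[8,0,8] → ·  [on edge]
    (1,5)@(3, 11): e=[24,0,-8] → ·  [on edge]
    (0,6)@(1, 13): e=[40,0,-24] → ·  [on edge]
    (1,7)@(3, 15): e=[24,-8,0] → ·  [on edge]
  covered (2 px):
    · · · ·
    · · · ·
    · · # ·
    · · # ·
    · · · ·
    · · · ·
    · · · ·
    · · · ·
    · · · ·
    · · · ·
    · · · ·
    · · · ·

Result: [10,2,4]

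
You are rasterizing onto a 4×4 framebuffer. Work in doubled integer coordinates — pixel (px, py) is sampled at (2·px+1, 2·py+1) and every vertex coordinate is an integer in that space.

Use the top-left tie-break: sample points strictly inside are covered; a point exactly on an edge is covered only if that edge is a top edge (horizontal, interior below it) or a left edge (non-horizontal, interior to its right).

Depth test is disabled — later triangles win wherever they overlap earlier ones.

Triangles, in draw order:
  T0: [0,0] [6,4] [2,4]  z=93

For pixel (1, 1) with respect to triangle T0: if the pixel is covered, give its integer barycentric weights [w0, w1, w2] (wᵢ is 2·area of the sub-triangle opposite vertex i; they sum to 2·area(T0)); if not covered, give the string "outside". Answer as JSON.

T0:
  2·area = 16
  edge (0, 0)→(6, 4): d=(6,4) right/bottom  bias=-1
  edge (6, 4)→(2, 4): d=(-4,0) right/bottom  bias=-1
  edge (2, 4)→(0, 0): d=(-2,-4) top-left  bias=+0
    (0,0)@(1, 1): e=[2,12,2] → X
    (1,0)@(3, 1): e=[-6,12,10] → .
    (0,1)@(1, 3): e=[14,4,-2] → .
    (1,1)@(3, 3): e=[6,4,6] → X
    (2,1)@(5, 3): e=[-2,4,14] → .
    (1,2)@(3, 5): e=[18,-4,2] → .
  covered (2 px):
    X . . .
    . X . .
    . . . .
    . . . .

Final: [4,6,6]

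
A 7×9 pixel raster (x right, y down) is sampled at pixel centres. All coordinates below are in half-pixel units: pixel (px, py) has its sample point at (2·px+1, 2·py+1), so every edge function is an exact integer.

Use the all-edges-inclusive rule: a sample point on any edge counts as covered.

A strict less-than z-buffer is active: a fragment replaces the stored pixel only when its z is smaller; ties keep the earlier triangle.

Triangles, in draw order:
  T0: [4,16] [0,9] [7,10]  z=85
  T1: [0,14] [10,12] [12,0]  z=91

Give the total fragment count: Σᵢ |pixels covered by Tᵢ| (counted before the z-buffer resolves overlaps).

T0:
  2·area = 45
  edge (4, 16)→(0, 9): d=(-4,-7) inclusive
  edge (0, 9)→(7, 10): d=(7,1) inclusive
  edge (7, 10)→(4, 16): d=(-3,6) inclusive
    (1,5)@(3, 11): e=[13,11,21] → █
    (2,5)@(5, 11): e=[27,9,9] → █
    (3,5)@(7, 11): e=[41,7,-3] → ·
    (1,6)@(3, 13): e=[5,25,15] → █
    (3,6)@(7, 13): e=[33,21,-9] → ·
    (1,7)@(3, 15): e=[-3,39,9] → ·
    (2,7)@(5, 15): e=[11,37,-3] → ·
  covered (4 px):
    · · · · · · ·
    · · · · · · ·
    · · · · · · ·
    · · · · · · ·
    · · · · · · ·
    · █ █ · · · ·
    · █ █ · · · ·
    · · · · · · ·
    · · · · · · ·
T1:
  2·area = 116  (B↔C swapped to make it positive)
  edge (0, 14)→(12, 0): d=(12,-14) inclusive
  edge (12, 0)→(10, 12): d=(-2,12) inclusive
  edge (10, 12)→(0, 14): d=(-10,2) inclusive
    (5,1)@(11, 3): e=[22,6,88] → █
    (6,1)@(13, 3): e=[50,-18,84] → ·
    (4,2)@(9, 5): e=[18,26,72] → █
    (6,2)@(13, 5): e=[74,-22,64] → ·
    (3,3)@(7, 7): e=[14,46,56] → █
    (5,3)@(11, 7): e=[70,-2,48] → ·
    (2,4)@(5, 9): e=[10,66,40] → █
    (5,4)@(11, 9): e=[94,-6,28] → ·
    (1,5)@(3, 11): e=[6,86,24] → █
    (5,5)@(11, 11): e=[118,-10,8] → ·
    (0,6)@(1, 13): e=[2,106,8] → █
    (2,6)@(5, 13): e=[58,58,0] → █  [on edge]
  covered (15 px):
    · · · · · · ·
    · · · · · █ ·
    · · · · █ █ ·
    · · · █ █ · ·
    · · █ █ █ · ·
    · █ █ █ █ · ·
    █ █ █ · · · ·
    · · · · · · ·
    · · · · · · ·

Answer: 19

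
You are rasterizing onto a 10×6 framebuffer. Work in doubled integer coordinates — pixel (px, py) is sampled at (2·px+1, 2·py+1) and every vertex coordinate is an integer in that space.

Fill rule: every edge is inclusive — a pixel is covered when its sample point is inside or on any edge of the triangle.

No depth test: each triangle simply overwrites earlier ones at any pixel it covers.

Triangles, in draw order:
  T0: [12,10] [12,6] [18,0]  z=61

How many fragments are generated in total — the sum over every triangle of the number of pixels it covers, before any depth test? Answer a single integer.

T0:
  2·area = 24
  edge (12, 10)→(12, 6): d=(0,-4) inclusive
  edge (12, 6)→(18, 0): d=(6,-6) inclusive
  edge (18, 0)→(12, 10): d=(-6,10) inclusive
    (8,0)@(17, 1): e=[20,0,4] → █  [on edge]
    (9,0)@(19, 1): e=[28,12,-16] → ·
    (7,1)@(15, 3): e=[12,0,12] → █  [on edge]
    (8,1)@(17, 3): e=[20,12,-8] → ·
    (6,2)@(13, 5): e=[4,0,20] → █  [on edge]
    (7,2)@(15, 5): e=[12,12,0] → █  [on edge]
    (8,2)@(17, 5): e=[20,24,-20] → ·
    (5,3)@(11, 7): e=[-4,0,28] → ·  [on edge]
    (6,3)@(13, 7): e=[4,12,8] → █
    (7,3)@(15, 7): e=[12,24,-12] → ·
    (4,4)@(9, 9): e=[-12,0,36] → ·  [on edge]
    (6,4)@(13, 9): e=[4,24,-4] → ·
    (3,5)@(7, 11): e=[-20,0,44] → ·  [on edge]
  covered (5 px):
    · · · · · · · · █ ·
    · · · · · · · █ · ·
    · · · · · · █ █ · ·
    · · · · · · █ · · ·
    · · · · · · · · · ·
    · · · · · · · · · ·

Answer: 5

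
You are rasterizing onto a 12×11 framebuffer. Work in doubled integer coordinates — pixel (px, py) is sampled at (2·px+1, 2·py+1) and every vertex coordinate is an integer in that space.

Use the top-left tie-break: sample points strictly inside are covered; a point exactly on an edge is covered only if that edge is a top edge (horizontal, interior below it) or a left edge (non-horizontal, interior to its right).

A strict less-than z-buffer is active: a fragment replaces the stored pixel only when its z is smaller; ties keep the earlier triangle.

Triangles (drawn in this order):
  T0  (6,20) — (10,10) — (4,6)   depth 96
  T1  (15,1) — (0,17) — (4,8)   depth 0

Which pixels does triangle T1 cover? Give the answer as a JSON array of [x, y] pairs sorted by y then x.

T0:
  2·area = 76  (B↔C swapped to make it positive)
  edge (6, 20)→(4, 6): d=(-2,-14) top-left  bias=+0
  edge (4, 6)→(10, 10): d=(6,4) right/bottom  bias=-1
  edge (10, 10)→(6, 20): d=(-4,10) right/bottom  bias=-1
    (2,3)@(5, 7): e=[12,2,62] → #
    (3,3)@(7, 7): e=[40,-6,42] → ·
    (2,4)@(5, 9): e=[8,14,54] → #
    (3,4)@(7, 9): e=[36,6,34] → #
    (4,4)@(9, 9): e=[64,-2,14] → ·
    (2,5)@(5, 11): e=[4,26,46] → #
    (4,5)@(9, 11): e=[60,10,6] → #
    (5,5)@(11, 11): e=[88,2,-14] → ·
    (2,6)@(5, 13): e=[0,38,38] → #  [on edge]
    (4,6)@(9, 13): e=[56,22,-2] → ·
    (2,7)@(5, 15): e=[-4,50,30] → ·
    (3,7)@(7, 15): e=[24,42,10] → #
  covered (10 px):
    · · · · · · · · · · · ·
    · · · · · · · · · · · ·
    · · · · · · · · · · · ·
    · · # · · · · · · · · ·
    · · # # · · · · · · · ·
    · · # # # · · · · · · ·
    · · # # · · · · · · · ·
    · · · # · · · · · · · ·
    · · · # · · · · · · · ·
    · · · · · · · · · · · ·
    · · · · · · · · · · · ·
T1:
  2·area = 71
  edge (15, 1)→(0, 17): d=(-15,16) right/bottom  bias=-1
  edge (0, 17)→(4, 8): d=(4,-9) top-left  bias=+0
  edge (4, 8)→(15, 1): d=(11,-7) top-left  bias=+0
    (7,0)@(15, 1): e=[0,71,0] → ·  [on edge]
    (6,1)@(13, 3): e=[2,61,8] → #
    (7,1)@(15, 3): e=[-30,79,22] → ·
    (4,2)@(9, 5): e=[36,33,2] → #
    (5,2)@(11, 5): e=[4,51,16] → #
    (6,2)@(13, 5): e=[-28,69,30] → ·
    (3,3)@(7, 7): e=[38,23,10] → #
    (5,3)@(11, 7): e=[-26,59,38] → ·
    (2,4)@(5, 9): e=[40,13,18] → #
    (4,4)@(9, 9): e=[-24,49,46] → ·
    (1,5)@(3, 11): e=[42,3,26] → #
    (3,5)@(7, 11): e=[-22,39,54] → ·
  covered (11 px):
    · · · · · · · · · · · ·
    · · · · · · # · · · · ·
    · · · · # # · · · · · ·
    · · · # # · · · · · · ·
    · · # # · · · · · · · ·
    · # # · · · · · · · · ·
    · # · · · · · · · · · ·
    # · · · · · · · · · · ·
    · · · · · · · · · · · ·
    · · · · · · · · · · · ·
    · · · · · · · · · · · ·

Result: [[6,1],[4,2],[5,2],[3,3],[4,3],[2,4],[3,4],[1,5],[2,5],[1,6],[0,7]]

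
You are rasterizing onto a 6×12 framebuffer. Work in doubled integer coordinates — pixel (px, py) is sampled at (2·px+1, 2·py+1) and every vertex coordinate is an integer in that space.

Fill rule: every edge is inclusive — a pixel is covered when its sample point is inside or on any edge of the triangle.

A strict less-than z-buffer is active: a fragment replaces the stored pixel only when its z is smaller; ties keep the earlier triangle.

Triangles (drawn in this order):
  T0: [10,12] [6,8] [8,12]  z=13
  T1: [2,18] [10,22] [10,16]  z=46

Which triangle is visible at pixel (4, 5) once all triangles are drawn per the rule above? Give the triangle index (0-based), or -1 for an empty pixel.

T0:
  2·area = 8  (B↔C swapped to make it positive)
  edge (10, 12)→(8, 12): d=(-2,0) inclusive
  edge (8, 12)→(6, 8): d=(-2,-4) inclusive
  edge (6, 8)→(10, 12): d=(4,4) inclusive
    (0,1)@(1, 3): e=[18,-10,0] → ·  [on edge]
    (1,2)@(3, 5): e=[14,-6,0] → ·  [on edge]
    (2,3)@(5, 7): e=[10,-2,0] → ·  [on edge]
    (3,4)@(7, 9): e=[6,2,0] → #  [on edge]
    (4,4)@(9, 9): e=[6,10,-8] → ·
    (3,5)@(7, 11): e=[2,-2,8] → ·
    (4,5)@(9, 11): e=[2,6,0] → #  [on edge]
    (5,5)@(11, 11): e=[2,14,-8] → ·
    (4,6)@(9, 13): e=[-2,2,8] → ·
    (5,6)@(11, 13): e=[-2,10,0] → ·  [on edge]
  covered (2 px):
    · · · · · ·
    · · · · · ·
    · · · · · ·
    · · · · · ·
    · · · # · ·
    · · · · # ·
    · · · · · ·
    · · · · · ·
    · · · · · ·
    · · · · · ·
    · · · · · ·
    · · · · · ·
T1:
  2·area = 48  (B↔C swapped to make it positive)
  edge (2, 18)→(10, 16): d=(8,-2) inclusive
  edge (10, 16)→(10, 22): d=(0,6) inclusive
  edge (10, 22)→(2, 18): d=(-8,-4) inclusive
    (3,8)@(7, 17): e=[2,18,28] → #
    (4,8)@(9, 17): e=[6,6,36] → #
    (5,8)@(11, 17): e=[10,-6,44] → ·
    (2,9)@(5, 19): e=[14,30,4] → #
    (5,9)@(11, 19): e=[26,-6,28] → ·
    (2,10)@(5, 21): e=[30,30,-12] → ·
    (3,10)@(7, 21): e=[34,18,-4] → ·
    (4,10)@(9, 21): e=[38,6,4] → #
    (5,10)@(11, 21): e=[42,-6,12] → ·
    (4,11)@(9, 23): e=[54,6,-12] → ·
  covered (6 px):
    · · · · · ·
    · · · · · ·
    · · · · · ·
    · · · · · ·
    · · · · · ·
    · · · · · ·
    · · · · · ·
    · · · · · ·
    · · · # # ·
    · · # # # ·
    · · · · # ·
    · · · · · ·

Z-buffer (winner per pixel, '.' = empty):
  . . . . . .
  . . . . . .
  . . . . . .
  . . . . . .
  . . . 0 . .
  . . . . 0 .
  . . . . . .
  . . . . . .
  . . . 1 1 .
  . . 1 1 1 .
  . . . . 1 .
  . . . . . .

Answer: 0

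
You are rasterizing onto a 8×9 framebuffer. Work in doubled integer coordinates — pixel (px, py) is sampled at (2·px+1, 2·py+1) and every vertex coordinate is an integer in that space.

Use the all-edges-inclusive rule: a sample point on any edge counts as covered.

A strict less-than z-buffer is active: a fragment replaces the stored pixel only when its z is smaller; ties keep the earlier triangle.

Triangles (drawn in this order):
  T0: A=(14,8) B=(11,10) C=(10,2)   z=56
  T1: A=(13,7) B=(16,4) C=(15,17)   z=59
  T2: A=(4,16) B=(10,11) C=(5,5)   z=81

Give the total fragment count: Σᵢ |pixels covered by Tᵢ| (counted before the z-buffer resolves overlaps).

T0:
  2·area = 26
  edge (14, 8)→(11, 10): d=(-3,2) inclusive
  edge (11, 10)→(10, 2): d=(-1,-8) inclusive
  edge (10, 2)→(14, 8): d=(4,6) inclusive
    (5,2)@(11, 5): e=[15,5,6] → #
    (6,2)@(13, 5): e=[11,21,-6] → ·
    (5,3)@(11, 7): e=[9,3,14] → #
    (6,3)@(13, 7): e=[5,19,2] → #
    (7,3)@(15, 7): e=[1,35,-10] → ·
    (5,4)@(11, 9): e=[3,1,22] → #
    (6,4)@(13, 9): e=[-1,17,10] → ·
    (5,5)@(11, 11): e=[-3,-1,30] → ·
  covered (4 px):
    · · · · · · · ·
    · · · · · · · ·
    · · · · · # · ·
    · · · · · # # ·
    · · · · · # · ·
    · · · · · · · ·
    · · · · · · · ·
    · · · · · · · ·
    · · · · · · · ·
T1:
  2·area = 36
  edge (13, 7)→(16, 4): d=(3,-3) inclusive
  edge (16, 4)→(15, 17): d=(-1,13) inclusive
  edge (15, 17)→(13, 7): d=(-2,-10) inclusive
    (7,2)@(15, 5): e=[0,12,24] → #  [on edge]
    (6,3)@(13, 7): e=[0,36,0] → #  [on edge]
    (5,4)@(11, 9): e=[0,60,-24] → ·  [on edge]
    (6,4)@(13, 9): e=[6,34,-4] → ·
    (7,4)@(15, 9): e=[12,8,16] → #
    (4,5)@(9, 11): e=[0,84,-48] → ·  [on edge]
    (7,5)@(15, 11): e=[18,6,12] → #
    (3,6)@(7, 13): e=[0,108,-72] → ·  [on edge]
    (7,6)@(15, 13): e=[24,4,8] → #
    (2,7)@(5, 15): e=[0,132,-96] → ·  [on edge]
    (7,7)@(15, 15): e=[30,2,4] → #
    (1,8)@(3, 17): e=[0,156,-120] → ·  [on edge]
    (7,8)@(15, 17): e=[36,0,0] → #  [on edge]
  covered (8 px):
    · · · · · · · ·
    · · · · · · · ·
    · · · · · · · #
    · · · · · · # #
    · · · · · · · #
    · · · · · · · #
    · · · · · · · #
    · · · · · · · #
    · · · · · · · #
T2:
  2·area = 61  (B↔C swapped to make it positive)
  edge (4, 16)→(5, 5): d=(1,-11) inclusive
  edge (5, 5)→(10, 11): d=(5,6) inclusive
  edge (10, 11)→(4, 16): d=(-6,5) inclusive
    (2,2)@(5, 5): e=[0,0,61] → #  [on edge]
    (3,2)@(7, 5): e=[22,-12,51] → ·
    (2,3)@(5, 7): e=[2,10,49] → #
    (3,3)@(7, 7): e=[24,-2,39] → ·
    (2,4)@(5, 9): e=[4,20,37] → #
    (3,4)@(7, 9): e=[26,8,27] → #
    (4,4)@(9, 9): e=[48,-4,17] → ·
    (2,5)@(5, 11): e=[6,30,25] → #
    (4,5)@(9, 11): e=[50,6,5] → #
    (5,5)@(11, 11): e=[72,-6,-5] → ·
    (2,6)@(5, 13): e=[8,40,13] → #
    (4,6)@(9, 13): e=[52,16,-7] → ·
    (7,8)@(15, 17): e=[122,0,-61] → ·  [on edge]
  covered (10 px):
    · · · · · · · ·
    · · · · · · · ·
    · · # · · · · ·
    · · # · · · · ·
    · · # # · · · ·
    · · # # # · · ·
    · · # # · · · ·
    · · # · · · · ·
    · · · · · · · ·

Result: 22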